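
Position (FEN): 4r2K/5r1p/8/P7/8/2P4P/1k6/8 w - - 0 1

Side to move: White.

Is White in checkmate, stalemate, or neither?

checkmate

White to move; white king on h8.
In check: yes, from the black rook on e8.
King squares — g7: attacked by Rf7; h7: attacked by Rf7; g8: attacked by Re8.
Legal moves for White: none.
In check with no legal moves → checkmate.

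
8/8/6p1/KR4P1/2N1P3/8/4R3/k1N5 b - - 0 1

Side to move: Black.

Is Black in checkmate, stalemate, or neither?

Black to move; black king on a1.
In check: no.
King squares — b1: attacked by Rb5; a2: attacked by Nc1; b2: attacked by Re2.
Legal moves for Black: none.
Not in check and no legal moves → stalemate.

stalemate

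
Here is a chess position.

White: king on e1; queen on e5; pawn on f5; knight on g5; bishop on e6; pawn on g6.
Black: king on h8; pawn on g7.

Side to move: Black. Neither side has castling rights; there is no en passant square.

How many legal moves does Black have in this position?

Black to move; king on h8.
In check: no.
Legal moves: none.
Count: 0.

0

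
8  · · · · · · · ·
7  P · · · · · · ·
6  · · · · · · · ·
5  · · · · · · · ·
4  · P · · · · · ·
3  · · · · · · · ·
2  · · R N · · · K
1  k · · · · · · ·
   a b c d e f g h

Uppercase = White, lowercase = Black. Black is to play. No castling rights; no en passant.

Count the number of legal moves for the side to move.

Black to move; king on a1.
In check: no.
Legal moves: none.
Count: 0.

0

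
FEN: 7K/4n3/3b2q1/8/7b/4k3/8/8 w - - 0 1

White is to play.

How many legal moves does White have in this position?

0

White to move; king on h8.
In check: no.
Legal moves: none.
Count: 0.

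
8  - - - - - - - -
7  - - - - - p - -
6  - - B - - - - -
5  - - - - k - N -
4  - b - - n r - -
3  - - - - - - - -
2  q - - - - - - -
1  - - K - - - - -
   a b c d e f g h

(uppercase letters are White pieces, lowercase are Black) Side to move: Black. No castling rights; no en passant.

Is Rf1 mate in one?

yes

After Rf1: white king on c1; in check: yes, from the black rook on f1.
King squares — b1: attacked by Rf1; d1: attacked by Rf1; b2: attacked by Qa2; c2: attacked by Qa2; d2: attacked by Qa2.
White has no legal moves → checkmate.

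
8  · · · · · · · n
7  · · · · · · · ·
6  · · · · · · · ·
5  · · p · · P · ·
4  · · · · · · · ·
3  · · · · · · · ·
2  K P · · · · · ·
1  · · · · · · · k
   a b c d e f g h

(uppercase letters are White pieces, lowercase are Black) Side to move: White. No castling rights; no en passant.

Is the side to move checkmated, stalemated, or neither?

neither

White to move; white king on a2.
In check: no.
Legal moves for White: Kb3, Ka3, Kb1, Ka1, f6, b3, b4.
White has 7 legal moves and is not in check → neither.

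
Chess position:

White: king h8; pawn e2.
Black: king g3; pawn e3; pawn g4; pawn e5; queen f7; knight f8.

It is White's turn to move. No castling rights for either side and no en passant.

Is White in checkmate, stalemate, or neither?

stalemate

White to move; white king on h8.
In check: no.
King squares — g7: attacked by Qf7; h7: attacked by Qf7; g8: attacked by Qf7.
Legal moves for White: none.
Not in check and no legal moves → stalemate.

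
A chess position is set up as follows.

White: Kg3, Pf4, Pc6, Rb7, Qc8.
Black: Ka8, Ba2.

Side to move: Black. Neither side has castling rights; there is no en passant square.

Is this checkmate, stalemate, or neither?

Black to move; black king on a8.
In check: yes, from the white queen on c8.
King squares — a7: attacked by Rb7; b7: attacked by Pc6; b8: attacked by Rb7.
Legal moves for Black: none.
In check with no legal moves → checkmate.

checkmate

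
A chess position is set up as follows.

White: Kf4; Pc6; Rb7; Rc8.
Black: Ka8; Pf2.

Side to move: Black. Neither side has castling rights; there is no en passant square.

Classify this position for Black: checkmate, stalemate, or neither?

Black to move; black king on a8.
In check: yes, from the white rook on c8.
King squares — a7: attacked by Rb7; b7: attacked by Pc6; b8: attacked by Rb7.
Legal moves for Black: none.
In check with no legal moves → checkmate.

checkmate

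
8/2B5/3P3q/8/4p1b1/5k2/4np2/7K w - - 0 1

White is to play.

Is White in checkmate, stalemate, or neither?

White to move; white king on h1.
In check: yes, from the black queen on h6.
King squares — g1: attacked by Ne2; g2: attacked by Kf3; h2: attacked by Qh6.
Legal moves for White: none.
In check with no legal moves → checkmate.

checkmate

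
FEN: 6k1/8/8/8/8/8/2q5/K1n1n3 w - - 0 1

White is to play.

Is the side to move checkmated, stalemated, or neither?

White to move; white king on a1.
In check: no.
King squares — b1: attacked by Qc2; a2: attacked by Nc1; b2: attacked by Qc2.
Legal moves for White: none.
Not in check and no legal moves → stalemate.

stalemate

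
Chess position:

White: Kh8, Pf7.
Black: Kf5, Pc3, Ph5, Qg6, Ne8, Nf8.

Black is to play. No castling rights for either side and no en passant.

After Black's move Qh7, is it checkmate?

yes

After Qh7: white king on h8; in check: yes, from the black queen on h7.
King squares — g7: attacked by Qh7; h7: attacked by Nf8; g8: attacked by Qh7.
White has no legal moves → checkmate.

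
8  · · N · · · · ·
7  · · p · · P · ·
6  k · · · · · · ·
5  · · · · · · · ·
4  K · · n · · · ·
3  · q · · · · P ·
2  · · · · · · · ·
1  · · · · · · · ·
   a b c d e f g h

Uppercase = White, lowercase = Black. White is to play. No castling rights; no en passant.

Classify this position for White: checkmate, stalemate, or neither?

White to move; white king on a4.
In check: yes, from the black queen on b3.
King squares — a3: attacked by Qb3; b3: attacked by Nd4; b4: attacked by Qb3; a5: attacked by Ka6; b5: attacked by Qb3.
Legal moves for White: none.
In check with no legal moves → checkmate.

checkmate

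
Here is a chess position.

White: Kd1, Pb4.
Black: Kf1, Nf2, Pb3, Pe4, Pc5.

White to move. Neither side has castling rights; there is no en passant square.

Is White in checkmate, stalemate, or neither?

White to move; white king on d1.
In check: yes, from the black knight on f2.
Legal moves for White: Kd2, Kc1.
White is in check but has 2 legal moves → neither.

neither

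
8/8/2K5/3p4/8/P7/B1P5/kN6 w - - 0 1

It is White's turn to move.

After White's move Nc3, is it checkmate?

no

After Nc3: black king on a1; in check: no.
Black is not in check, so this cannot be checkmate.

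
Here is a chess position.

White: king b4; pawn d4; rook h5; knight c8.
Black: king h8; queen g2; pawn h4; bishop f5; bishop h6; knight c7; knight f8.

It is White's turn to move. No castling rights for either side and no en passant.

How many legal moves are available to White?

16

White to move; king on b4.
In check: no.
Legal moves: Ne7, Na7, Nd6, Nb6, Rxh6+, Rg5, Rxf5, Rxh4, Kc5, Ka5, Kc4, Ka4, Kc3, Kb3, Ka3, d5.
Count: 16.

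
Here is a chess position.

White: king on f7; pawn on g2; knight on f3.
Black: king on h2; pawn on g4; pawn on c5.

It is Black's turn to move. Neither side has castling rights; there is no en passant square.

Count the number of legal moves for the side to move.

4

Black to move; king on h2.
In check: yes, from the white knight on f3.
Legal moves: Kg3, Kxg2, Kh1, gxf3.
Count: 4.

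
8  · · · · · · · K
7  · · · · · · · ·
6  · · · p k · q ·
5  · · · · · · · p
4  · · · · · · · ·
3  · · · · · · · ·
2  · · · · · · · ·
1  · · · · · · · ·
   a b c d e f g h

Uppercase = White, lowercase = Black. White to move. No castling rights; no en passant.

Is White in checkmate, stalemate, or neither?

stalemate

White to move; white king on h8.
In check: no.
King squares — g7: attacked by Qg6; h7: attacked by Qg6; g8: attacked by Qg6.
Legal moves for White: none.
Not in check and no legal moves → stalemate.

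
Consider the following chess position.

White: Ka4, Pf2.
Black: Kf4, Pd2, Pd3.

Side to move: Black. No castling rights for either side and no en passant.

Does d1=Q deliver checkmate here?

After d1=Q: white king on a4; in check: yes, from the black queen on d1.
White has 4 legal replies: Kb5, Ka5, Kb4, Ka3.
In check but a legal move exists → not checkmate.

no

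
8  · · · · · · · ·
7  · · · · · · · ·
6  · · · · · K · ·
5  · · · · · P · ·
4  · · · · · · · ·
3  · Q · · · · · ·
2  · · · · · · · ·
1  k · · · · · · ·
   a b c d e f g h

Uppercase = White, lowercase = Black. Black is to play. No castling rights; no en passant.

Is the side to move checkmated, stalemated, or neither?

stalemate

Black to move; black king on a1.
In check: no.
King squares — b1: attacked by Qb3; a2: attacked by Qb3; b2: attacked by Qb3.
Legal moves for Black: none.
Not in check and no legal moves → stalemate.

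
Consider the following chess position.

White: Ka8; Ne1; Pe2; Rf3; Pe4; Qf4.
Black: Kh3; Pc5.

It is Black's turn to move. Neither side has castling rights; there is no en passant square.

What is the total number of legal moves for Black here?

0

Black to move; king on h3.
In check: yes, from the white rook on f3.
Legal moves: none.
Count: 0.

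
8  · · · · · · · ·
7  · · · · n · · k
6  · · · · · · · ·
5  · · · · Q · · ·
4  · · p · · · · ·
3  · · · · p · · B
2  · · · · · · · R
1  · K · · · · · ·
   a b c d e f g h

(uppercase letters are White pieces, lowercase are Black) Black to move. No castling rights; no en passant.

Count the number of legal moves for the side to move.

Black to move; king on h7.
In check: no.
Legal moves: Kg8, Kh6, Kg6, Ng8, Nc8, Ng6, Nc6, Nf5, Nd5, c3, e2.
Count: 11.

11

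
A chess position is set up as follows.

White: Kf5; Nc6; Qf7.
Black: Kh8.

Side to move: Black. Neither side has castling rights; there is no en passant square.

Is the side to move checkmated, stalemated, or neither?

stalemate

Black to move; black king on h8.
In check: no.
King squares — g7: attacked by Qf7; h7: attacked by Qf7; g8: attacked by Qf7.
Legal moves for Black: none.
Not in check and no legal moves → stalemate.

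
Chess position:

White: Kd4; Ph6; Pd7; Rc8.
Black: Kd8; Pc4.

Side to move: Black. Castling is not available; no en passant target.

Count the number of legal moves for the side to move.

Black to move; king on d8.
In check: yes, from the white rook on c8.
Legal moves: Ke7, Kxd7.
Count: 2.

2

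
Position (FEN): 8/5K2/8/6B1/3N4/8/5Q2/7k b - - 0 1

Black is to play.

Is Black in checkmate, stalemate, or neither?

Black to move; black king on h1.
In check: no.
King squares — g1: attacked by Qf2; g2: attacked by Qf2; h2: attacked by Qf2.
Legal moves for Black: none.
Not in check and no legal moves → stalemate.

stalemate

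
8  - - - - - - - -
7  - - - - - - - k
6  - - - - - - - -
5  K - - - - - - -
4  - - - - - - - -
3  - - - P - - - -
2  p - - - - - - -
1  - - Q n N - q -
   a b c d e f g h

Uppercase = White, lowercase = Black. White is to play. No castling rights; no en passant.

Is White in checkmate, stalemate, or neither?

White to move; white king on a5.
In check: no.
Legal moves for White include: Ka6, Kb5, Kb4, Ka4, Nf3, Ng2, Nc2, Qc8, Qc7+, Qh6+, Qc6, Qg5, Qc5, Qf4, Qc4, Qe3, Qc3, Qa3, ... (list truncated; more exist).
White has legal moves and is not in check → neither.

neither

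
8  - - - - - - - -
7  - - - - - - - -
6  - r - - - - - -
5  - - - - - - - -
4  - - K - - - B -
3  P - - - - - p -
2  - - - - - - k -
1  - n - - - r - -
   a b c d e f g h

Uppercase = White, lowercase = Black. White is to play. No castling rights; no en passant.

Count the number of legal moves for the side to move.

14

White to move; king on c4.
In check: no.
Legal moves: Bc8, Bd7, Be6, Bh5, Bf5, Bh3+, Bf3+, Be2, Bd1, Kd5, Kc5, Kd4, Kd3, a4.
Count: 14.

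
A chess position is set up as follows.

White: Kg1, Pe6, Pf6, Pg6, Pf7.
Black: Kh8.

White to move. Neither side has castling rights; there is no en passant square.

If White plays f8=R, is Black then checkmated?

After f8=R: black king on h8; in check: yes, from the white rook on f8.
King squares — g7: attacked by Pf6; h7: attacked by Pg6; g8: attacked by Rf8.
Black has no legal moves → checkmate.

yes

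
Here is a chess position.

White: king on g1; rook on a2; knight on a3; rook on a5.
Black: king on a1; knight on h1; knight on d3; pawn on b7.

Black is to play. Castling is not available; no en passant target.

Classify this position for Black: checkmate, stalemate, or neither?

Black to move; black king on a1.
In check: yes, from the white rook on a2.
Legal moves for Black: Kxa2.
Black is in check but has 1 legal move → neither.

neither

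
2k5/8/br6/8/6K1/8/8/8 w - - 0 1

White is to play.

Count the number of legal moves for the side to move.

8

White to move; king on g4.
In check: no.
Legal moves: Kh5, Kg5, Kf5, Kh4, Kf4, Kh3, Kg3, Kf3.
Count: 8.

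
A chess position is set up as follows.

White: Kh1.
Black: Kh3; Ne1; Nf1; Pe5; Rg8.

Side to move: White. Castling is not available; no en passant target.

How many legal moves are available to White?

0

White to move; king on h1.
In check: no.
Legal moves: none.
Count: 0.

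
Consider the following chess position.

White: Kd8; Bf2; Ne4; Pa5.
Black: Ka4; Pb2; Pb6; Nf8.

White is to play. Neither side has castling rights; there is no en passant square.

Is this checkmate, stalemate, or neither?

neither

White to move; white king on d8.
In check: no.
Legal moves for White include: Ke8, Kc8, Ke7, Kc7, Nf6, Nd6, Ng5, Nc5+, Ng3, Nc3+, Nd2, Bxb6, Bc5, Bh4, Bd4, Bg3, Be3, Bg1, ... (list truncated; more exist).
White has legal moves and is not in check → neither.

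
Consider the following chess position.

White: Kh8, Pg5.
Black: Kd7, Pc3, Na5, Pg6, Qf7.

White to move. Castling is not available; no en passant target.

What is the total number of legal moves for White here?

0

White to move; king on h8.
In check: no.
Legal moves: none.
Count: 0.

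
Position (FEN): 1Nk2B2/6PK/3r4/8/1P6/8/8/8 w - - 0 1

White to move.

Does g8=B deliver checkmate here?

After g8=B: black king on c8; in check: no.
Black is not in check, so this cannot be checkmate.

no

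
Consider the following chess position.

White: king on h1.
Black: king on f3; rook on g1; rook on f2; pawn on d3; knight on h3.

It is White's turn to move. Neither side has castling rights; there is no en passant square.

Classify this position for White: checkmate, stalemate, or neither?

White to move; white king on h1.
In check: yes, from the black rook on g1.
King squares — g1: attacked by Nh3; g2: attacked by Rg1; h2: attacked by Rf2.
Legal moves for White: none.
In check with no legal moves → checkmate.

checkmate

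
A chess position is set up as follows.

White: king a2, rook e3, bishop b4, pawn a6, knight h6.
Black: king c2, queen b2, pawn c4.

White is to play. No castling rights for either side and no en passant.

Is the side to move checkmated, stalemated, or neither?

checkmate

White to move; white king on a2.
In check: yes, from the black queen on b2.
King squares — a1: attacked by Qb2; b1: attacked by Qb2; b2: attacked by Kc2; a3: attacked by Qb2; b3: attacked by Qb2.
Legal moves for White: none.
In check with no legal moves → checkmate.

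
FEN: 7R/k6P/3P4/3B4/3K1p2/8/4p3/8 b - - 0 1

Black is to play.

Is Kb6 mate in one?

After Kb6: white king on d4; in check: no.
White is not in check, so this cannot be checkmate.

no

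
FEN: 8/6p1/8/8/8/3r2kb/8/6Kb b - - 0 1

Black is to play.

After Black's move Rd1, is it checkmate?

After Rd1: white king on g1; in check: yes, from the black rook on d1.
King squares — f1: attacked by Rd1; h1: attacked by Rd1; f2: attacked by Kg3; g2: attacked by Bh1; h2: attacked by Kg3.
White has no legal moves → checkmate.

yes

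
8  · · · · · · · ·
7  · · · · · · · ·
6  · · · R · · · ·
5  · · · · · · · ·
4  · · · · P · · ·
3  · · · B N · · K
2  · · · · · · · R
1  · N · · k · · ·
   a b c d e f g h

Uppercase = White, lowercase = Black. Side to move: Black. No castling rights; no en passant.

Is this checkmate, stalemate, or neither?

Black to move; black king on e1.
In check: no.
King squares — d1: attacked by Ne3; f1: attacked by Bd3; d2: attacked by Nb1; e2: attacked by Rh2; f2: attacked by Rh2.
Legal moves for Black: none.
Not in check and no legal moves → stalemate.

stalemate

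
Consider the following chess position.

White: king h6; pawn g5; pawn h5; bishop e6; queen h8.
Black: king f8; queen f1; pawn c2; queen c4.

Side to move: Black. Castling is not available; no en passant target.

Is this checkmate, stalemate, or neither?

neither

Black to move; black king on f8.
In check: yes, from the white queen on h8.
Legal moves for Black: Ke7.
Black is in check but has 1 legal move → neither.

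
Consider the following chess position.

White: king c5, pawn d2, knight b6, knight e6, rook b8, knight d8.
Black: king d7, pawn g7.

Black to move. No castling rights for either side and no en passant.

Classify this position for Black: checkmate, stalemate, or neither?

neither

Black to move; black king on d7.
In check: yes, from the white knight on b6.
Legal moves for Black: Ke8, Ke7.
Black is in check but has 2 legal moves → neither.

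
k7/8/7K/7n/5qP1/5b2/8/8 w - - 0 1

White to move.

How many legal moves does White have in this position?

White to move; king on h6.
In check: yes, from the black queen on f4.
Legal moves: Kh7, Kg6, Kxh5, g5.
Count: 4.

4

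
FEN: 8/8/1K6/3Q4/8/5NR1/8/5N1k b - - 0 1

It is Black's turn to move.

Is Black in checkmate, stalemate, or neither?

stalemate

Black to move; black king on h1.
In check: no.
King squares — g1: attacked by Nf3; g2: attacked by Rg3; h2: attacked by Nf1.
Legal moves for Black: none.
Not in check and no legal moves → stalemate.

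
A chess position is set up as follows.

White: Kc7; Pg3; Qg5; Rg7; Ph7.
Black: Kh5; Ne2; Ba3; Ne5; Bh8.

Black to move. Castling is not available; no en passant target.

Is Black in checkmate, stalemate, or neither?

Black to move; black king on h5.
In check: yes, from the white queen on g5.
King squares — g4: attacked by Qg5; h4: attacked by Pg3; g5: attacked by Rg7; g6: attacked by Qg5; h6: attacked by Qg5.
Legal moves for Black: none.
In check with no legal moves → checkmate.

checkmate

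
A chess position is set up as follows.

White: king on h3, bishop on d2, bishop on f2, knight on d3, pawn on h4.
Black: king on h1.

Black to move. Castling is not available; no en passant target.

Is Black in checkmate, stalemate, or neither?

stalemate

Black to move; black king on h1.
In check: no.
King squares — g1: attacked by Bf2; g2: attacked by Kh3; h2: attacked by Kh3.
Legal moves for Black: none.
Not in check and no legal moves → stalemate.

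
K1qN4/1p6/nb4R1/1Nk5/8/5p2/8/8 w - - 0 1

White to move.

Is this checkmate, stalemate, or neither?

White to move; white king on a8.
In check: yes, from the black queen on c8.
King squares — a7: attacked by Bb6; b7: attacked by Qc8; b8: attacked by Na6.
Legal moves for White: none.
In check with no legal moves → checkmate.

checkmate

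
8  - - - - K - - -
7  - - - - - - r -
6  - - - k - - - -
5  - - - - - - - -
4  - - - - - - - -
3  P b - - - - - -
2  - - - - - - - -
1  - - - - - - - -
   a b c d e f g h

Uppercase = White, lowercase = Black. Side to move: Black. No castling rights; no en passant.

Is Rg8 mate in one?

After Rg8: white king on e8; in check: yes, from the black rook on g8.
King squares — d7: attacked by Kd6; e7: attacked by Kd6; f7: attacked by Bb3; d8: attacked by Rg8; f8: attacked by Rg8.
White has no legal moves → checkmate.

yes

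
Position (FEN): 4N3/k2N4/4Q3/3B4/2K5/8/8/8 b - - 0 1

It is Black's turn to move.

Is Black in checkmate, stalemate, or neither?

Black to move; black king on a7.
In check: no.
King squares — a6: attacked by Qe6; b6: attacked by Qe6; b7: attacked by Bd5; a8: attacked by Bd5; b8: attacked by Nd7.
Legal moves for Black: none.
Not in check and no legal moves → stalemate.

stalemate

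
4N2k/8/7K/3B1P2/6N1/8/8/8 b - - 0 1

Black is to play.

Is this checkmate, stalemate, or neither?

Black to move; black king on h8.
In check: no.
King squares — g7: attacked by Kh6; h7: attacked by Kh6; g8: attacked by Bd5.
Legal moves for Black: none.
Not in check and no legal moves → stalemate.

stalemate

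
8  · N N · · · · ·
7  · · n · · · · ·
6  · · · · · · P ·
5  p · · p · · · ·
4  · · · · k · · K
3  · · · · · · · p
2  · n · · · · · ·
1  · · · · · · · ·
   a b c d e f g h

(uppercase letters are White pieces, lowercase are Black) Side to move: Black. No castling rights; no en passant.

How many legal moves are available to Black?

19

Black to move; king on e4.
In check: no.
Legal moves: Ne8, Na8, Ne6, Na6, Nb5, Kf5, Ke5, Kf4, Kd4, Kf3, Ke3, Kd3, Nc4, Na4, Nd3, Nd1, d4, a4, h2.
Count: 19.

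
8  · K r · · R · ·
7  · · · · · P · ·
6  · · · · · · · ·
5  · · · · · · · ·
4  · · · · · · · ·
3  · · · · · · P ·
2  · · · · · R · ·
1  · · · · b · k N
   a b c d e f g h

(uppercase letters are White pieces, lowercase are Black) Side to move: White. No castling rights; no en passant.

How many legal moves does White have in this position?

4

White to move; king on b8.
In check: yes, from the black rook on c8.
Legal moves: Kxc8, Kb7, Ka7, Rxc8.
Count: 4.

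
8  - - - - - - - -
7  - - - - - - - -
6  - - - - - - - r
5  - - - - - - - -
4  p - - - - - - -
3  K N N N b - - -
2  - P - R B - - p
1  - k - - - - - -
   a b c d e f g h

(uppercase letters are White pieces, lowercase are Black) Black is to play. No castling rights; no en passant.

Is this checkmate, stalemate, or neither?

Black to move; black king on b1.
In check: yes, from the white knight on c3.
King squares — a1: attacked by Nb3; c1: attacked by Nb3; a2: attacked by Ka3; b2: attacked by Rd2; c2: attacked by Rd2.
Legal moves for Black: none.
In check with no legal moves → checkmate.

checkmate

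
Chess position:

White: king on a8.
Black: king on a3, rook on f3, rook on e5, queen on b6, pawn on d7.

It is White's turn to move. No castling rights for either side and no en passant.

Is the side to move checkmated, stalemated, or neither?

White to move; white king on a8.
In check: no.
King squares — a7: attacked by Qb6; b7: attacked by Qb6; b8: attacked by Qb6.
Legal moves for White: none.
Not in check and no legal moves → stalemate.

stalemate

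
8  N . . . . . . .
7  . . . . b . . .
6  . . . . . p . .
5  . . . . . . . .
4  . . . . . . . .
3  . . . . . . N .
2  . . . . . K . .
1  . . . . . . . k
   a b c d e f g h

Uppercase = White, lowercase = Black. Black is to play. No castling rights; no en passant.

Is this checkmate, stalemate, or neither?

neither

Black to move; black king on h1.
In check: yes, from the white knight on g3.
Legal moves for Black: Kh2.
Black is in check but has 1 legal move → neither.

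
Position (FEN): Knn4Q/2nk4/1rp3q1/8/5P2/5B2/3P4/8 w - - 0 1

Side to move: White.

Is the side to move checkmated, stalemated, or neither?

checkmate

White to move; white king on a8.
In check: yes, from the black knight on c7.
King squares — a7: attacked by Nc8; b7: attacked by Rb6; b8: attacked by Rb6.
Legal moves for White: none.
In check with no legal moves → checkmate.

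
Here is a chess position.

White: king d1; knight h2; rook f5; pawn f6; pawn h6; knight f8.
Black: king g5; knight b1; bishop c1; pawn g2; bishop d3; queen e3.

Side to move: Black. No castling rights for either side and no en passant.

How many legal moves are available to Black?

4

Black to move; king on g5.
In check: yes, from the white rook on f5.
Legal moves: Kxh6, Kxf5, Kh4, Bxf5.
Count: 4.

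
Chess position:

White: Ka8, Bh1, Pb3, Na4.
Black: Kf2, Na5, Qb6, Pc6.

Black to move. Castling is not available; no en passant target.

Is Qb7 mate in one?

yes

After Qb7: white king on a8; in check: yes, from the black queen on b7.
King squares — a7: attacked by Qb7; b7: attacked by Na5; b8: attacked by Qb7.
White has no legal moves → checkmate.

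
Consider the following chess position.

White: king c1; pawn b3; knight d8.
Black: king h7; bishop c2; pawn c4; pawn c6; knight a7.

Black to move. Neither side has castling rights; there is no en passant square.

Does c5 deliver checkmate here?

no

After c5: white king on c1; in check: no.
White is not in check, so this cannot be checkmate.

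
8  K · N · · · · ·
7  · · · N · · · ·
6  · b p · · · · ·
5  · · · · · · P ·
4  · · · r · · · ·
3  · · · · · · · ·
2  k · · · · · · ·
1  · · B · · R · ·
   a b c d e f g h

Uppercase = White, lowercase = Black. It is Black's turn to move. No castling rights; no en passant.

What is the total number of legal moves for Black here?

22

Black to move; king on a2.
In check: no.
Legal moves: Bd8, Bc7, Ba7, Bc5, Ba5, Rxd7, Rd6, Rd5, Rh4, Rg4, Rf4, Re4, Rc4, Rb4, Ra4+, Rd3, Rd2, Rd1, Kb3, Kb1, Ka1, c5.
Count: 22.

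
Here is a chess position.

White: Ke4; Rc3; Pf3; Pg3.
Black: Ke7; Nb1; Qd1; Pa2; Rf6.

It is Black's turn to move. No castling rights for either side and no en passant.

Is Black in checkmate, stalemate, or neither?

Black to move; black king on e7.
In check: no.
Legal moves for Black include: Kf8, Ke8, Kd8, Kf7, Kd7, Ke6, Kd6, Rf8, Rf7, Rh6, Rg6, Re6+, Rd6, Rc6, Rb6, Ra6, Rf5, Rf4+, ... (list truncated; more exist).
Black has legal moves and is not in check → neither.

neither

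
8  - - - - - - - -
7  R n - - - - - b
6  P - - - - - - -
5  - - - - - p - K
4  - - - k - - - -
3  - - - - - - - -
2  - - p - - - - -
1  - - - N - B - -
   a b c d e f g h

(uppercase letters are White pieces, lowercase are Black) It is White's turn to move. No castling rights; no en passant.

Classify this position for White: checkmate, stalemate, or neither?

White to move; white king on h5.
In check: no.
Legal moves for White: Ra8, Rxb7, Kh6, Kg5, Kh4, Bb5, Bc4, Bh3, Bd3, Bg2, Be2, Ne3, Nc3, Nf2, Nb2, axb7.
White has 16 legal moves and is not in check → neither.

neither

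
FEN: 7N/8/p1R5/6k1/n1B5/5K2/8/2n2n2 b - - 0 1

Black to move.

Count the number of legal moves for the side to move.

16

Black to move; king on g5.
In check: no.
Legal moves: Kh5, Kf5, Kh4, Nb6, Nc5, Nc3, Nb2, Ng3, Ne3, Nh2+, Nd2+, Nd3, Nb3, Ne2, Na2, a5.
Count: 16.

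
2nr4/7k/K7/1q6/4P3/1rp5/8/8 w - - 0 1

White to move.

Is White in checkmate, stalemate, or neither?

checkmate

White to move; white king on a6.
In check: yes, from the black queen on b5.
King squares — a5: attacked by Qb5; b5: attacked by Rb3; b6: attacked by Qb5; a7: attacked by Nc8; b7: attacked by Qb5.
Legal moves for White: none.
In check with no legal moves → checkmate.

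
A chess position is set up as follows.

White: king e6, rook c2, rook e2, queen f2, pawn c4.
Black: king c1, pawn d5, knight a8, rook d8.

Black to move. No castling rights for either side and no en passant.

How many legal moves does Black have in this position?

Black to move; king on c1.
In check: yes, from the white rook on c2.
Legal moves: Kd1, Kb1.
Count: 2.

2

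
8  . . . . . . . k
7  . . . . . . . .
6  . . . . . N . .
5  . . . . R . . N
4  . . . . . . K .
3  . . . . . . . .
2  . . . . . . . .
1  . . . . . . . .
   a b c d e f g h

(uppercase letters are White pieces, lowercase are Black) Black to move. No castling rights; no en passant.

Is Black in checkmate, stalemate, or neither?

Black to move; black king on h8.
In check: no.
King squares — g7: attacked by Nh5; h7: attacked by Nf6; g8: attacked by Nf6.
Legal moves for Black: none.
Not in check and no legal moves → stalemate.

stalemate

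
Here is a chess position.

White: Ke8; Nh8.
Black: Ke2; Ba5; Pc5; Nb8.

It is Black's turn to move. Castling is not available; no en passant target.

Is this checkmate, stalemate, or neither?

Black to move; black king on e2.
In check: no.
Legal moves for Black include: Nd7, Nc6, Na6, Bd8, Bc7, Bb6, Bb4, Bc3, Bd2, Be1, Kf3, Ke3, Kd3, Kf2, Kd2, Kf1, Ke1, Kd1, ... (list truncated; more exist).
Black has legal moves and is not in check → neither.

neither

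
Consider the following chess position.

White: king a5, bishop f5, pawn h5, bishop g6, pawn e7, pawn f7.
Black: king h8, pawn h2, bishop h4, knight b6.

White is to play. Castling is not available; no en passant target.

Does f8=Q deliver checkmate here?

After f8=Q: black king on h8; in check: yes, from the white queen on f8.
King squares — g7: attacked by Qf8; h7: attacked by Bg6; g8: attacked by Qf8.
Black has no legal moves → checkmate.

yes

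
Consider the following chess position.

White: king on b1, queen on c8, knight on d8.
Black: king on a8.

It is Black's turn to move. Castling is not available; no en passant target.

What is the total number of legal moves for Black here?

Black to move; king on a8.
In check: yes, from the white queen on c8.
Legal moves: Ka7.
Count: 1.

1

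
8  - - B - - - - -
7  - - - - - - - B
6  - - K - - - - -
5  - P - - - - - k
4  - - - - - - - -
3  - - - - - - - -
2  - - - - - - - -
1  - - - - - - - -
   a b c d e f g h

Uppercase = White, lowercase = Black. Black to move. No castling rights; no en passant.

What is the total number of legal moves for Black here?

Black to move; king on h5.
In check: no.
Legal moves: Kh6, Kg5, Kh4.
Count: 3.

3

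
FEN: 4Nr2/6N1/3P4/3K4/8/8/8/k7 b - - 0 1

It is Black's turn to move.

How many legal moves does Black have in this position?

13

Black to move; king on a1.
In check: no.
Legal moves: Rh8, Rg8, Rxe8, Rf7, Rf6, Rf5+, Rf4, Rf3, Rf2, Rf1, Kb2, Ka2, Kb1.
Count: 13.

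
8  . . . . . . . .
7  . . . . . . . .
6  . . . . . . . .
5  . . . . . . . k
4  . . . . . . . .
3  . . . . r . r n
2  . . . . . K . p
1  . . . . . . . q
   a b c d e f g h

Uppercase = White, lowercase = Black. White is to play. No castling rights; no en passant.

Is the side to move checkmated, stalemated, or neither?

checkmate

White to move; white king on f2.
In check: yes, from the black knight on h3.
King squares — e1: attacked by Qh1; f1: attacked by Qh1; g1: attacked by Qh1; e2: attacked by Re3; g2: attacked by Qh1; e3: attacked by Rg3; f3: attacked by Qh1; g3: attacked by Re3.
Legal moves for White: none.
In check with no legal moves → checkmate.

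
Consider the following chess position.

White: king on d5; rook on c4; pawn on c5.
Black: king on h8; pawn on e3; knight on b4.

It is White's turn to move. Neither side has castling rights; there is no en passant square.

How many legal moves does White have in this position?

6

White to move; king on d5.
In check: yes, from the black knight on b4.
Legal moves: Ke6, Kd6, Ke5, Ke4, Kd4, Rxb4.
Count: 6.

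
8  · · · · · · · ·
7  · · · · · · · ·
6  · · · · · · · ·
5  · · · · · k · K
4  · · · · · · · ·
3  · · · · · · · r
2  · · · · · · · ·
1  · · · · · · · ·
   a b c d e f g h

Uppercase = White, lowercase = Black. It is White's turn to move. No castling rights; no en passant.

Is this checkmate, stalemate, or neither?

White to move; white king on h5.
In check: yes, from the black rook on h3.
King squares — g4: attacked by Kf5; h4: attacked by Rh3; g5: attacked by Kf5; g6: attacked by Kf5; h6: attacked by Rh3.
Legal moves for White: none.
In check with no legal moves → checkmate.

checkmate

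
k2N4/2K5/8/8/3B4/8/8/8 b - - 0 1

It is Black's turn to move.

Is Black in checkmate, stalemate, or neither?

stalemate

Black to move; black king on a8.
In check: no.
King squares — a7: attacked by Bd4; b7: attacked by Kc7; b8: attacked by Kc7.
Legal moves for Black: none.
Not in check and no legal moves → stalemate.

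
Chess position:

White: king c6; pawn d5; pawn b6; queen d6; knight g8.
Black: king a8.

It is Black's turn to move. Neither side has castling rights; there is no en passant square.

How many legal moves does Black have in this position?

0

Black to move; king on a8.
In check: no.
Legal moves: none.
Count: 0.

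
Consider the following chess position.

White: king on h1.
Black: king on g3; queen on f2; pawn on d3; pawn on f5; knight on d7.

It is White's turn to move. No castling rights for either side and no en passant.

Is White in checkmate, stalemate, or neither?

stalemate

White to move; white king on h1.
In check: no.
King squares — g1: attacked by Qf2; g2: attacked by Qf2; h2: attacked by Qf2.
Legal moves for White: none.
Not in check and no legal moves → stalemate.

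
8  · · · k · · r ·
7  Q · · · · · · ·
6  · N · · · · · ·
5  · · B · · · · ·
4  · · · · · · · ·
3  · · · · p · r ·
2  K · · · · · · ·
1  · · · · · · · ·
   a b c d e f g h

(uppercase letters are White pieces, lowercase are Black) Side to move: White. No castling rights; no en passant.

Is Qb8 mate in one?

yes

After Qb8: black king on d8; in check: yes, from the white queen on b8.
King squares — c7: attacked by Qb8; d7: attacked by Nb6; e7: attacked by Bc5; c8: attacked by Nb6; e8: attacked by Qb8.
Black has no legal moves → checkmate.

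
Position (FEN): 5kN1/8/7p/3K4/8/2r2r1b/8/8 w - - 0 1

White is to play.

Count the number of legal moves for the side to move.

White to move; king on d5.
In check: no.
Legal moves: Ne7, Nxh6, Nf6, Kd6, Ke5, Ke4, Kd4.
Count: 7.

7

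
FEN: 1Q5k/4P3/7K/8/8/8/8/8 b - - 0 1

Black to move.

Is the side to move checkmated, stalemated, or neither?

checkmate

Black to move; black king on h8.
In check: yes, from the white queen on b8.
King squares — g7: attacked by Kh6; h7: attacked by Kh6; g8: attacked by Qb8.
Legal moves for Black: none.
In check with no legal moves → checkmate.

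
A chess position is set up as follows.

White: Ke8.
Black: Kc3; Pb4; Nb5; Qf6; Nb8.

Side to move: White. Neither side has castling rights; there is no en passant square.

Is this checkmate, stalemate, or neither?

White to move; white king on e8.
In check: no.
King squares — d7: attacked by Nb8; e7: attacked by Qf6; f7: attacked by Qf6; d8: attacked by Qf6; f8: attacked by Qf6.
Legal moves for White: none.
Not in check and no legal moves → stalemate.

stalemate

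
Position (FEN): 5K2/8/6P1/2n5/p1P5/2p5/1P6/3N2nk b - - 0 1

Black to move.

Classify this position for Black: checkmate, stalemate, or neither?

Black to move; black king on h1.
In check: no.
Legal moves for Black: Nd7+, Nb7, Ne6+, Na6, Ne4, Nd3, Nb3, Kh2, Kg2, Nh3, Nf3, Ne2, cxb2, a3, c2.
Black has 15 legal moves and is not in check → neither.

neither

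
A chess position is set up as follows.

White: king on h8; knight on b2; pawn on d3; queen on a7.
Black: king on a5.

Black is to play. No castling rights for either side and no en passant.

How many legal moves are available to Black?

Black to move; king on a5.
In check: yes, from the white queen on a7.
Legal moves: Kb5, Kb4.
Count: 2.

2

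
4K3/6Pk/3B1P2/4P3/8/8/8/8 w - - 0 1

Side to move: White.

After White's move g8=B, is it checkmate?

no

After g8=B: black king on h7; in check: yes, from the white bishop on g8.
Black has 4 legal replies: Kh8, Kxg8, Kh6, Kg6.
In check but a legal move exists → not checkmate.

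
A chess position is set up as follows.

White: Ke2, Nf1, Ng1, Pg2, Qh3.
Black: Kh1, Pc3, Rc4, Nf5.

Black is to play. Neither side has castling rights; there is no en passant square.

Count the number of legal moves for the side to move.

1

Black to move; king on h1.
In check: yes, from the white queen on h3.
Legal moves: Kxg1.
Count: 1.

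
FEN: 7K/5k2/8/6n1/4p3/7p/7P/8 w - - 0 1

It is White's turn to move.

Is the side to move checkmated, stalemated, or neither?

White to move; white king on h8.
In check: no.
King squares — g7: attacked by Kf7; h7: attacked by Ng5; g8: attacked by Kf7.
Legal moves for White: none.
Not in check and no legal moves → stalemate.

stalemate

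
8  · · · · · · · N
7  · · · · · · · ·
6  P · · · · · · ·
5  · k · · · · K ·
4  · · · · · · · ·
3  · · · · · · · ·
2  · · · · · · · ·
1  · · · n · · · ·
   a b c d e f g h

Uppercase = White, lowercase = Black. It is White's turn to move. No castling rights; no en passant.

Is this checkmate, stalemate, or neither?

White to move; white king on g5.
In check: no.
Legal moves for White: Nf7, Ng6, Kh6, Kg6, Kf6, Kh5, Kf5, Kh4, Kg4, Kf4, a7.
White has 11 legal moves and is not in check → neither.

neither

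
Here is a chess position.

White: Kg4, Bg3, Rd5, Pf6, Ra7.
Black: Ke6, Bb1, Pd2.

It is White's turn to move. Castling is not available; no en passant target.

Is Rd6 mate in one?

After Rd6: black king on e6; in check: yes, from the white rook on d6.
King squares — d5: attacked by Rd6; e5: attacked by Bg3; f5: attacked by Kg4; d6: attacked by Bg3; f6: attacked by Rd6; d7: attacked by Rd6; e7: attacked by Pf6; f7: attacked by Ra7.
Black has no legal moves → checkmate.

yes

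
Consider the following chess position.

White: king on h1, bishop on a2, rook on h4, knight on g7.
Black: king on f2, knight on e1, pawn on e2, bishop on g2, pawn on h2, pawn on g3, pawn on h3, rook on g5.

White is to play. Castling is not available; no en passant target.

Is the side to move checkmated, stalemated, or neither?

White to move; white king on h1.
In check: yes, from the black bishop on g2.
King squares — g1: attacked by Kf2; g2: attacked by Ne1; h2: attacked by Pg3.
Legal moves for White: none.
In check with no legal moves → checkmate.

checkmate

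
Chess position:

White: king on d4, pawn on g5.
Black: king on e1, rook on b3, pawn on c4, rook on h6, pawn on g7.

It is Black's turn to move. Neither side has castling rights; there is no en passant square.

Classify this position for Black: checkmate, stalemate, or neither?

neither

Black to move; black king on e1.
In check: no.
Legal moves for Black include: Rh8, Rh7, Rg6, Rf6, Re6, Rd6+, Rc6, Rhb6, Ra6, Rh5, Rh4+, Rhh3, Rh2, Rh1, Rb8, Rb7, Rbb6, Rb5, ... (list truncated; more exist).
Black has legal moves and is not in check → neither.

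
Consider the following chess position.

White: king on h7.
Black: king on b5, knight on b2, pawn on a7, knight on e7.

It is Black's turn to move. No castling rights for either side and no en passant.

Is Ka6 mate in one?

no

After Ka6: white king on h7; in check: no.
White is not in check, so this cannot be checkmate.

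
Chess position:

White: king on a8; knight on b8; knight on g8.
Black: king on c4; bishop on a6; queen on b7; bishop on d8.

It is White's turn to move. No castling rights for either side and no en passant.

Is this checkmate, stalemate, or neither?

White to move; white king on a8.
In check: yes, from the black queen on b7.
King squares — a7: attacked by Qb7; b7: attacked by Ba6; b8: own knight.
Legal moves for White: none.
In check with no legal moves → checkmate.

checkmate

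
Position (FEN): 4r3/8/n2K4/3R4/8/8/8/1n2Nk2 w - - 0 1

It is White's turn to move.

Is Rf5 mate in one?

no

After Rf5: black king on f1; in check: yes, from the white rook on f5.
Black has 3 legal replies: Ke2, Kg1, Kxe1.
In check but a legal move exists → not checkmate.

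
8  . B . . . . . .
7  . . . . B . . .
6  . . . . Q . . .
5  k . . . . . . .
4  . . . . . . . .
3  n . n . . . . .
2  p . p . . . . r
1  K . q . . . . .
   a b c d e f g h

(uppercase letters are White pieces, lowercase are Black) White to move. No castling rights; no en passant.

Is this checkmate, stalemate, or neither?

checkmate

White to move; white king on a1.
In check: yes, from the black queen on c1.
King squares — b1: attacked by Qc1; a2: attacked by Nc3; b2: attacked by Qc1.
Legal moves for White: none.
In check with no legal moves → checkmate.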